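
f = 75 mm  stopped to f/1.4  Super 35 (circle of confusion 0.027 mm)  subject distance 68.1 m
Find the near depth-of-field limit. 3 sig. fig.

46.7 m

Hyperfocal distance H = f²/(N·c) + f = 75²/(1.4 × 0.027) + 75 = 5625/0.0378 + 75 ≈ 148884.5 mm ≈ 148.9 m.
Near limit Dn = s·(H − f)/(H + s − 2f) = 68100 × (148884.5 − 75) / (148884.5 + 68100 − 2 × 75) = 68100 × 148809.5 / 216834.5 ≈ 46736 mm ≈ 46.7 m.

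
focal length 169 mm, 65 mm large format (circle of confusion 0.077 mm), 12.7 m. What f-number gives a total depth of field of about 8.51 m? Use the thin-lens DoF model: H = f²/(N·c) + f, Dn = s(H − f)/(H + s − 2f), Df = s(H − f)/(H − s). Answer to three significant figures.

Write h = H − f = f²/(N·c). The thin-lens limits are Dn = s·h/(h + (s−f)) and Df = s·h/(h − (s−f)), so DoF = Df − Dn = 2·s·(s−f)·h / (h² − (s−f)²).
That is a quadratic in h: DoF·h² − 2·s·(s−f)·h − DoF·(s−f)² = 0 ⇒ h = (s−f)·(s + √(s² + DoF²)) / DoF = 12531 × (12700 + √(12700² + 8510²)) / 8510 = 12531 × (12700 + 15287.6) / 8510 ≈ 41212 mm.
Then N = f²/(c·h) = 169² / (0.077 × 41212) = 28561 / 3173.3 ≈ 9.

f/9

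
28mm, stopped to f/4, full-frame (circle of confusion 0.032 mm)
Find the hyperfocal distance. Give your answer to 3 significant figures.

Hyperfocal distance H = f²/(N·c) + f = 28²/(4 × 0.032) + 28 = 784/0.128 + 28 ≈ 6153.0 mm ≈ 6.15 m.

6.15 m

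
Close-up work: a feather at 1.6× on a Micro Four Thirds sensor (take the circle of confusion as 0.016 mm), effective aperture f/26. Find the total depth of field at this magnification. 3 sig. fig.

0.325 mm

At magnification m, DoF ≈ 2·N_eff·c/m² = 2 × 26 × 0.016 / 1.6² = 0.832 / 2.56 ≈ 0.325 mm.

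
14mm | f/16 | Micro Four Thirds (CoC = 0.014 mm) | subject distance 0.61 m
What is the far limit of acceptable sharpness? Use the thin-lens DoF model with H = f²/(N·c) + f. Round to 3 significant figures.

Hyperfocal distance H = f²/(N·c) + f = 14²/(16 × 0.014) + 14 = 196/0.224 + 14 ≈ 889.0 mm ≈ 0.889 m.
Far limit Df = s·(H − f)/(H − s) = 610 × (889.0 − 14) / (889.0 − 610) = 610 × 875.0 / 279.0 ≈ 1913.1 mm ≈ 1.91 m.

1.91 m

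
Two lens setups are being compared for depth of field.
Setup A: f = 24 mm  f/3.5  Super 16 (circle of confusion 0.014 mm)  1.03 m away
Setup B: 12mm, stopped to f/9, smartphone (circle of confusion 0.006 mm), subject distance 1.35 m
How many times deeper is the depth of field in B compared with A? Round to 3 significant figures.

Setup A: H = 24²/(3.5×0.014) + 24 ≈ 11779.1 mm; DoF = Df − Dn = 1126.40 − 948.80 ≈ 177.60 mm.
Setup B: H = 12²/(9×0.006) + 12 ≈ 2678.7 mm; DoF = Df − Dn = 2709.5 − 899.0 ≈ 1810.5 mm.
Ratio = 1810.5 / 177.60 ≈ 10.2.

10.2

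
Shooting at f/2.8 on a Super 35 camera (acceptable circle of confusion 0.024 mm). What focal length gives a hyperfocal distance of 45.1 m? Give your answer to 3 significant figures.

From H = f²/(N·c) + f, with f ≪ H: f ≈ √(H·N·c) = √(45100 × 2.8 × 0.024) = √3030.7 ≈ 55.05 mm.
Exact: f² + N·c·f − N·c·H = 0 ⇒ f = (−N·c + √((N·c)² + 4·N·c·H))/2 = (−0.0672 + √12123)/2 ≈ 55.018 mm ≈ 55.0 mm.

55.0 mm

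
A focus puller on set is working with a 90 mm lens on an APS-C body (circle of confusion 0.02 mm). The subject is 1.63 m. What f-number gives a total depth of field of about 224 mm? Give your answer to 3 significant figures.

f/18

Write h = H − f = f²/(N·c). The thin-lens limits are Dn = s·h/(h + (s−f)) and Df = s·h/(h − (s−f)), so DoF = Df − Dn = 2·s·(s−f)·h / (h² − (s−f)²).
That is a quadratic in h: DoF·h² − 2·s·(s−f)·h − DoF·(s−f)² = 0 ⇒ h = (s−f)·(s + √(s² + DoF²)) / DoF = 1540 × (1630 + √(1630² + 224²)) / 224 = 1540 × (1630 + 1645.32) / 224 ≈ 22518 mm.
Then N = f²/(c·h) = 90² / (0.02 × 22518) = 8100 / 450.36 ≈ 18.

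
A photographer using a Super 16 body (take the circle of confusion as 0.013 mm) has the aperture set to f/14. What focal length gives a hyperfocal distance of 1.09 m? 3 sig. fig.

From H = f²/(N·c) + f, with f ≪ H: f ≈ √(H·N·c) = √(1090 × 14 × 0.013) = √198.38 ≈ 14.08 mm.
Exact: f² + N·c·f − N·c·H = 0 ⇒ f = (−N·c + √((N·c)² + 4·N·c·H))/2 = (−0.182 + √793.55)/2 ≈ 13.994 mm ≈ 14.0 mm.

14.0 mm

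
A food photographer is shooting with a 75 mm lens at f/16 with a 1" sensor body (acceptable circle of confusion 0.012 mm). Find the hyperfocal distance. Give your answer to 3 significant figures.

29.4 m

Hyperfocal distance H = f²/(N·c) + f = 75²/(16 × 0.012) + 75 = 5625/0.192 + 75 ≈ 29371.9 mm ≈ 29.4 m.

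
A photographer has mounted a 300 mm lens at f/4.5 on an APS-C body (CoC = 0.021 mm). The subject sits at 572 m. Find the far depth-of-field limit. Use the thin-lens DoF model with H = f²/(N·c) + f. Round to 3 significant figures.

Hyperfocal distance H = f²/(N·c) + f = 300²/(4.5 × 0.021) + 300 = 90000/0.0945 + 300 ≈ 952681.0 mm ≈ 952.7 m.
Far limit Df = s·(H − f)/(H − s) = 572000 × (952681.0 − 300) / (952681.0 − 572000) = 572000 × 952381.0 / 380681.0 ≈ 1431020 mm ≈ 1430 m.

1430 m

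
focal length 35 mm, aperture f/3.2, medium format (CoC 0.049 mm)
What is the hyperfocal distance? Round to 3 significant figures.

7.85 m

Hyperfocal distance H = f²/(N·c) + f = 35²/(3.2 × 0.049) + 35 = 1225/0.1568 + 35 ≈ 7847.5 mm ≈ 7.85 m.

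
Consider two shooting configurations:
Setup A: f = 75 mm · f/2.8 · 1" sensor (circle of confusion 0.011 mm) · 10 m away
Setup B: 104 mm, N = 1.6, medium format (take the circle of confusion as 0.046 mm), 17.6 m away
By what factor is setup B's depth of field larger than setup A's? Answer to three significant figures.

3.90

Setup A: H = 75²/(2.8×0.011) + 75 ≈ 182704.9 mm; DoF = Df − Dn = 10574.7 − 9484.6 ≈ 1090.1 mm.
Setup B: H = 104²/(1.6×0.046) + 104 ≈ 147060.5 mm; DoF = Df − Dn = 19978.6 − 15727.5 ≈ 4251.1 mm.
Ratio = 4251.1 / 1090.1 ≈ 3.90.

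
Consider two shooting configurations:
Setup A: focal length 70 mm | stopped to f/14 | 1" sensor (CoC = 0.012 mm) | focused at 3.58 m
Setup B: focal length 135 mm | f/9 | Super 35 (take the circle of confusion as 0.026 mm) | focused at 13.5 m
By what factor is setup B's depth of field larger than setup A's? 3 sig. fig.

Setup A: H = 70²/(14×0.012) + 70 ≈ 29236.7 mm; DoF = Df − Dn = 4069.77 − 3195.45 ≈ 874.32 mm.
Setup B: H = 135²/(9×0.026) + 135 ≈ 78019.6 mm; DoF = Df − Dn = 16296.5 − 11522.7 ≈ 4773.8 mm.
Ratio = 4773.8 / 874.32 ≈ 5.46.

5.46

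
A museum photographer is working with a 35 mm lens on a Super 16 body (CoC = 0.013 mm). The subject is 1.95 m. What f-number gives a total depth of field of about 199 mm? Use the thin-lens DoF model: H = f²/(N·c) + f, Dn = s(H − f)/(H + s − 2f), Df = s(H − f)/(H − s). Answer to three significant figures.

f/2.50

Write h = H − f = f²/(N·c). The thin-lens limits are Dn = s·h/(h + (s−f)) and Df = s·h/(h − (s−f)), so DoF = Df − Dn = 2·s·(s−f)·h / (h² − (s−f)²).
That is a quadratic in h: DoF·h² − 2·s·(s−f)·h − DoF·(s−f)² = 0 ⇒ h = (s−f)·(s + √(s² + DoF²)) / DoF = 1915 × (1950 + √(1950² + 199²)) / 199 = 1915 × (1950 + 1960.13) / 199 ≈ 37628 mm.
Then N = f²/(c·h) = 35² / (0.013 × 37628) = 1225 / 489.16 ≈ 2.50.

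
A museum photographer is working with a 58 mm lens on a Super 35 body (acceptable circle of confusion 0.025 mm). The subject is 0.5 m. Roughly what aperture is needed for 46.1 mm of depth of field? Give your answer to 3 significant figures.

f/14

Write h = H − f = f²/(N·c). The thin-lens limits are Dn = s·h/(h + (s−f)) and Df = s·h/(h − (s−f)), so DoF = Df − Dn = 2·s·(s−f)·h / (h² − (s−f)²).
That is a quadratic in h: DoF·h² − 2·s·(s−f)·h − DoF·(s−f)² = 0 ⇒ h = (s−f)·(s + √(s² + DoF²)) / DoF = 442 × (500 + √(500² + 46.1²)) / 46.1 = 442 × (500 + 502.121) / 46.1 ≈ 9608.2 mm.
Then N = f²/(c·h) = 58² / (0.025 × 9608.2) = 3364 / 240.20 ≈ 14.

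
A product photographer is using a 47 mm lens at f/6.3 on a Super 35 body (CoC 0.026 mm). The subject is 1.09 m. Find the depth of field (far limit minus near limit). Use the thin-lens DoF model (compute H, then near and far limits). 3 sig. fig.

170 mm

Hyperfocal distance H = f²/(N·c) + f = 47²/(6.3 × 0.026) + 47 = 2209/0.1638 + 47 ≈ 13533.0 mm ≈ 13.53 m.
Near limit Dn = s·(H − f)/(H + s − 2f) = 1090 × (13533.0 − 47) / (13533.0 + 1090 − 2 × 47) = 1090 × 13486.0 / 14529.0 ≈ 1011.75 mm.
Far limit Df = s·(H − f)/(H − s) = 1090 × (13533.0 − 47) / (13533.0 − 1090) = 1090 × 13486.0 / 12443.0 ≈ 1181.37 mm.
Depth of field = Df − Dn = 1181.37 − 1011.75 ≈ 169.62 mm.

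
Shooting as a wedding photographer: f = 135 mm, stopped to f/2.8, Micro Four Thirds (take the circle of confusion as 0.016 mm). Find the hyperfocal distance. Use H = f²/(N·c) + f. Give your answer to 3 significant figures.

Hyperfocal distance H = f²/(N·c) + f = 135²/(2.8 × 0.016) + 135 = 18225/0.0448 + 135 ≈ 406943.0 mm ≈ 407 m.

407 m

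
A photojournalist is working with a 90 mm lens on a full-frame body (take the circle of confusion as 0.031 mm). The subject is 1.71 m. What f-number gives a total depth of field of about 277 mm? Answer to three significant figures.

f/13

Write h = H − f = f²/(N·c). The thin-lens limits are Dn = s·h/(h + (s−f)) and Df = s·h/(h − (s−f)), so DoF = Df − Dn = 2·s·(s−f)·h / (h² − (s−f)²).
That is a quadratic in h: DoF·h² − 2·s·(s−f)·h − DoF·(s−f)² = 0 ⇒ h = (s−f)·(s + √(s² + DoF²)) / DoF = 1620 × (1710 + √(1710² + 277²)) / 277 = 1620 × (1710 + 1732.29) / 277 ≈ 20132 mm.
Then N = f²/(c·h) = 90² / (0.031 × 20132) = 8100 / 624.09 ≈ 13.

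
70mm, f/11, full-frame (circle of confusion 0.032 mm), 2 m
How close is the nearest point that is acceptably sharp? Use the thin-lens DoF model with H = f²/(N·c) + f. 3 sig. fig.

1.76 m

Hyperfocal distance H = f²/(N·c) + f = 70²/(11 × 0.032) + 70 = 4900/0.352 + 70 ≈ 13990.5 mm ≈ 13.99 m.
Near limit Dn = s·(H − f)/(H + s − 2f) = 2000 × (13990.5 − 70) / (13990.5 + 2000 − 2 × 70) = 2000 × 13920.5 / 15850.5 ≈ 1756.5 mm ≈ 1.76 m.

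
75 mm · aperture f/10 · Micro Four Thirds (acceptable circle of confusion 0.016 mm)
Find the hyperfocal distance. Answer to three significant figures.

35.2 m

Hyperfocal distance H = f²/(N·c) + f = 75²/(10 × 0.016) + 75 = 5625/0.16 + 75 ≈ 35231.2 mm ≈ 35.2 m.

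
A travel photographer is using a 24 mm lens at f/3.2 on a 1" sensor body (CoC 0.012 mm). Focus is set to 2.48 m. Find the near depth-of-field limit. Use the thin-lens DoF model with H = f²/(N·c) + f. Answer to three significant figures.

2.13 m

Hyperfocal distance H = f²/(N·c) + f = 24²/(3.2 × 0.012) + 24 = 576/0.0384 + 24 ≈ 15024.0 mm ≈ 15.02 m.
Near limit Dn = s·(H − f)/(H + s − 2f) = 2480 × (15024.0 − 24) / (15024.0 + 2480 − 2 × 24) = 2480 × 15000.0 / 17456.0 ≈ 2131.1 mm ≈ 2.13 m.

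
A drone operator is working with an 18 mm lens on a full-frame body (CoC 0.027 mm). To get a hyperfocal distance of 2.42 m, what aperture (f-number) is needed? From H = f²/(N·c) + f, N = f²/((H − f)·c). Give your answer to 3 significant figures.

f/5

Rearrange H = f²/(N·c) + f for N: N = f² / ((H − f)·c).
N = 18² / ((2420 − 18) × 0.027) = 324 / 64.85 ≈ 5.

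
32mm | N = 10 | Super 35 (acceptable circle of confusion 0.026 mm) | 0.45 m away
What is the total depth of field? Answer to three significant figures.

Hyperfocal distance H = f²/(N·c) + f = 32²/(10 × 0.026) + 32 = 1024/0.26 + 32 ≈ 3970.5 mm ≈ 3.970 m.
Near limit Dn = s·(H − f)/(H + s − 2f) = 450 × (3970.5 − 32) / (3970.5 + 450 − 2 × 32) = 450 × 3938.5 / 4356.5 ≈ 406.823 mm.
Far limit Df = s·(H − f)/(H − s) = 450 × (3970.5 − 32) / (3970.5 − 450) = 450 × 3938.5 / 3520.5 ≈ 503.430 mm.
Depth of field = Df − Dn = 503.430 − 406.823 ≈ 96.607 mm.

96.6 mm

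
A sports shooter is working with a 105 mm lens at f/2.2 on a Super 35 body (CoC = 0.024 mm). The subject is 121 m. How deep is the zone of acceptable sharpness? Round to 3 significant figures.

Hyperfocal distance H = f²/(N·c) + f = 105²/(2.2 × 0.024) + 105 = 11025/0.0528 + 105 ≈ 208911.8 mm ≈ 208.9 m.
Near limit Dn = s·(H − f)/(H + s − 2f) = 121000 × (208911.8 − 105) / (208911.8 + 121000 − 2 × 105) = 121000 × 208806.8 / 329701.8 ≈ 76632 mm.
Far limit Df = s·(H − f)/(H − s) = 121000 × (208911.8 − 105) / (208911.8 − 121000) = 121000 × 208806.8 / 87911.8 ≈ 287397 mm.
Depth of field = Df − Dn = 287397 − 76632 ≈ 210765 mm ≈ 211 m.

211 m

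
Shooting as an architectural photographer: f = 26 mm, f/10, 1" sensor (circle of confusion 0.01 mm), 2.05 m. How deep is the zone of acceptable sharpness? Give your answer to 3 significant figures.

1.35 m

Hyperfocal distance H = f²/(N·c) + f = 26²/(10 × 0.01) + 26 = 676/0.1 + 26 ≈ 6786.0 mm ≈ 6.786 m.
Near limit Dn = s·(H − f)/(H + s − 2f) = 2050 × (6786.0 − 26) / (6786.0 + 2050 − 2 × 26) = 2050 × 6760.0 / 8784.0 ≈ 1577.6 mm.
Far limit Df = s·(H − f)/(H − s) = 2050 × (6786.0 − 26) / (6786.0 − 2050) = 2050 × 6760.0 / 4736.0 ≈ 2926.1 mm.
Depth of field = Df − Dn = 2926.1 − 1577.6 ≈ 1348.5 mm ≈ 1.35 m.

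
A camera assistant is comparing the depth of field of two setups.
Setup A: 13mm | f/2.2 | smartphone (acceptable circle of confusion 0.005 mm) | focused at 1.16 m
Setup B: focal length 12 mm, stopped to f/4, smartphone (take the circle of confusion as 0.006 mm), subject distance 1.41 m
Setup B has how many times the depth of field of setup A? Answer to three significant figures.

Setup A: H = 13²/(2.2×0.005) + 13 ≈ 15376.6 mm; DoF = Df − Dn = 1253.59 − 1079.41 ≈ 174.18 mm.
Setup B: H = 12²/(4×0.006) + 12 ≈ 6012.0 mm; DoF = Df − Dn = 1838.33 − 1143.55 ≈ 694.78 mm.
Ratio = 694.78 / 174.18 ≈ 3.99.

3.99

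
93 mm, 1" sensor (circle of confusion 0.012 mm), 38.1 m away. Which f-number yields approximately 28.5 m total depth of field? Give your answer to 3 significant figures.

Write h = H − f = f²/(N·c). The thin-lens limits are Dn = s·h/(h + (s−f)) and Df = s·h/(h − (s−f)), so DoF = Df − Dn = 2·s·(s−f)·h / (h² − (s−f)²).
That is a quadratic in h: DoF·h² − 2·s·(s−f)·h − DoF·(s−f)² = 0 ⇒ h = (s−f)·(s + √(s² + DoF²)) / DoF = 38007 × (38100 + √(38100² + 28500²)) / 28500 = 38007 × (38100 + 47580.0) / 28500 ≈ 114261 mm.
Then N = f²/(c·h) = 93² / (0.012 × 114261) = 8649 / 1371.1 ≈ 6.31.

f/6.31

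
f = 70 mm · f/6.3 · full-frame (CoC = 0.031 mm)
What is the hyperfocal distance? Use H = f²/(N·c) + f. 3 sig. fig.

25.2 m

Hyperfocal distance H = f²/(N·c) + f = 70²/(6.3 × 0.031) + 70 = 4900/0.1953 + 70 ≈ 25159.6 mm ≈ 25.2 m.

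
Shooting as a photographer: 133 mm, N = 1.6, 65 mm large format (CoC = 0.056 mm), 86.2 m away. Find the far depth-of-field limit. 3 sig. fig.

153 m

Hyperfocal distance H = f²/(N·c) + f = 133²/(1.6 × 0.056) + 133 = 17689/0.0896 + 133 ≈ 197554.9 mm ≈ 197.6 m.
Far limit Df = s·(H − f)/(H − s) = 86200 × (197554.9 − 133) / (197554.9 − 86200) = 86200 × 197421.9 / 111354.9 ≈ 152825 mm ≈ 153 m.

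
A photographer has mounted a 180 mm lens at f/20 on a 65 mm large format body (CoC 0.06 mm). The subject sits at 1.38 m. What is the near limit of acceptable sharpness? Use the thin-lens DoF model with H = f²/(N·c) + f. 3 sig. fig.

Hyperfocal distance H = f²/(N·c) + f = 180²/(20 × 0.06) + 180 = 32400/1.2 + 180 ≈ 27180.0 mm ≈ 27.18 m.
Near limit Dn = s·(H − f)/(H + s − 2f) = 1380 × (27180.0 − 180) / (27180.0 + 1380 − 2 × 180) = 1380 × 27000.0 / 28200.0 ≈ 1321.3 mm ≈ 1.32 m.

1.32 m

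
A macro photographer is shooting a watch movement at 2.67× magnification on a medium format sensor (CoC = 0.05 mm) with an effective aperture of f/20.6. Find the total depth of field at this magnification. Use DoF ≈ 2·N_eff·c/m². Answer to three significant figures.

0.289 mm

At magnification m, DoF ≈ 2·N_eff·c/m² = 2 × 20.6 × 0.05 / 2.67² = 2.06 / 7.129 ≈ 0.289 mm.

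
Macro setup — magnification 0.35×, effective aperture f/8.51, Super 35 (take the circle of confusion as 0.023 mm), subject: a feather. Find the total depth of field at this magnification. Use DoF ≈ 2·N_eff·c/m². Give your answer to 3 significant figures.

At magnification m, DoF ≈ 2·N_eff·c/m² = 2 × 8.51 × 0.023 / 0.35² = 0.3915 / 0.1225 ≈ 3.2 mm.

3.20 mm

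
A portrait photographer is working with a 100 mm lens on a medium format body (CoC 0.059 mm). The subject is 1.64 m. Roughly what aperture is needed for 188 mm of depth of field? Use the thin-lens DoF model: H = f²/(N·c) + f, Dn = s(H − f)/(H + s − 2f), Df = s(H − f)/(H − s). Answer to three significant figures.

Write h = H − f = f²/(N·c). The thin-lens limits are Dn = s·h/(h + (s−f)) and Df = s·h/(h − (s−f)), so DoF = Df − Dn = 2·s·(s−f)·h / (h² − (s−f)²).
That is a quadratic in h: DoF·h² − 2·s·(s−f)·h − DoF·(s−f)² = 0 ⇒ h = (s−f)·(s + √(s² + DoF²)) / DoF = 1540 × (1640 + √(1640² + 188²)) / 188 = 1540 × (1640 + 1650.74) / 188 ≈ 26956 mm.
Then N = f²/(c·h) = 100² / (0.059 × 26956) = 10000 / 1590.4 ≈ 6.29.

f/6.29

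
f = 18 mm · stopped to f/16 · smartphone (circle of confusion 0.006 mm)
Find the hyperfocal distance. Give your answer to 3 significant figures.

Hyperfocal distance H = f²/(N·c) + f = 18²/(16 × 0.006) + 18 = 324/0.096 + 18 ≈ 3393.0 mm ≈ 3.39 m.

3.39 m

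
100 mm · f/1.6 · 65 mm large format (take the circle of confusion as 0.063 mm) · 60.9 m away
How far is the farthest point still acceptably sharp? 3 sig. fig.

Hyperfocal distance H = f²/(N·c) + f = 100²/(1.6 × 0.063) + 100 = 10000/0.1008 + 100 ≈ 99306.3 mm ≈ 99.31 m.
Far limit Df = s·(H − f)/(H − s) = 60900 × (99306.3 − 100) / (99306.3 − 60900) = 60900 × 99206.3 / 38406.3 ≈ 157309 mm ≈ 157 m.

157 m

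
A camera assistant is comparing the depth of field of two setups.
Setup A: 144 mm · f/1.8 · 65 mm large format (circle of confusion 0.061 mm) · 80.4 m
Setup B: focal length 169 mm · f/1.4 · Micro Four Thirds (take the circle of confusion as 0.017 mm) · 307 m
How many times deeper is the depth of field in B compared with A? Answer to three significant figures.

2.01

Setup A: H = 144²/(1.8×0.061) + 144 ≈ 188996.5 mm; DoF = Df − Dn = 139818 − 56422 ≈ 83396 mm.
Setup B: H = 169²/(1.4×0.017) + 169 ≈ 1200211.0 mm; DoF = Df − Dn = 412459 − 244488 ≈ 167971 mm.
Ratio = 167971 / 83396 ≈ 2.01.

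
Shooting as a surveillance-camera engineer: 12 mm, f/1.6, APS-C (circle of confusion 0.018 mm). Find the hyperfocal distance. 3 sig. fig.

Hyperfocal distance H = f²/(N·c) + f = 12²/(1.6 × 0.018) + 12 = 144/0.0288 + 12 ≈ 5012.0 mm ≈ 5.01 m.

5.01 m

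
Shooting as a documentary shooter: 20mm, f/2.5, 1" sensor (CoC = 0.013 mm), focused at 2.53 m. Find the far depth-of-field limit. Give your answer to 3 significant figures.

Hyperfocal distance H = f²/(N·c) + f = 20²/(2.5 × 0.013) + 20 = 400/0.0325 + 20 ≈ 12327.7 mm ≈ 12.33 m.
Far limit Df = s·(H − f)/(H − s) = 2530 × (12327.7 − 20) / (12327.7 − 2530) = 2530 × 12307.7 / 9797.7 ≈ 3178.1 mm ≈ 3.18 m.

3.18 m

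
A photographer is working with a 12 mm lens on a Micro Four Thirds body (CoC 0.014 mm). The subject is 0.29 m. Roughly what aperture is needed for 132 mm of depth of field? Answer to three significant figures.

Write h = H − f = f²/(N·c). The thin-lens limits are Dn = s·h/(h + (s−f)) and Df = s·h/(h − (s−f)), so DoF = Df − Dn = 2·s·(s−f)·h / (h² − (s−f)²).
That is a quadratic in h: DoF·h² − 2·s·(s−f)·h − DoF·(s−f)² = 0 ⇒ h = (s−f)·(s + √(s² + DoF²)) / DoF = 278 × (290 + √(290² + 132²)) / 132 = 278 × (290 + 318.628) / 132 ≈ 1281.8 mm.
Then N = f²/(c·h) = 12² / (0.014 × 1281.8) = 144 / 17.945 ≈ 8.02.

f/8.02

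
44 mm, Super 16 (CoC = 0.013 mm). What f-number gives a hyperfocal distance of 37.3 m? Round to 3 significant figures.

Rearrange H = f²/(N·c) + f for N: N = f² / ((H − f)·c).
N = 44² / ((37300 − 44) × 0.013) = 1936 / 484.3 ≈ 4.

f/4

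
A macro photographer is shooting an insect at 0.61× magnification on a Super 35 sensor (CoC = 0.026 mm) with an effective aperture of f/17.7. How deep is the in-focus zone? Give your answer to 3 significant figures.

At magnification m, DoF ≈ 2·N_eff·c/m² = 2 × 17.7 × 0.026 / 0.61² = 0.9204 / 0.3721 ≈ 2.47 mm.

2.47 mm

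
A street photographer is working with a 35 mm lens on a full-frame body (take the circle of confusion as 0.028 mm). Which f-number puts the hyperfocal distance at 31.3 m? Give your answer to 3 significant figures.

Rearrange H = f²/(N·c) + f for N: N = f² / ((H − f)·c).
N = 35² / ((31300 − 35) × 0.028) = 1225 / 875.4 ≈ 1.40.

f/1.40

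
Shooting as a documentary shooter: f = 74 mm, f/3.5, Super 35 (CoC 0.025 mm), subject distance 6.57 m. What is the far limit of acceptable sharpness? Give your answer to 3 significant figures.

Hyperfocal distance H = f²/(N·c) + f = 74²/(3.5 × 0.025) + 74 = 5476/0.0875 + 74 ≈ 62656.9 mm ≈ 62.66 m.
Far limit Df = s·(H − f)/(H − s) = 6570 × (62656.9 − 74) / (62656.9 − 6570) = 6570 × 62582.9 / 56086.9 ≈ 7330.9 mm ≈ 7.33 m.

7.33 m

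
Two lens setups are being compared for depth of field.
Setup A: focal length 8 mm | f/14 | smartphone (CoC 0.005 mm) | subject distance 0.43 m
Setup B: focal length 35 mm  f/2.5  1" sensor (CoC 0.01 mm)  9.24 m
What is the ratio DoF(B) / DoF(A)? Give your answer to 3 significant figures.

Setup A: H = 8²/(14×0.005) + 8 ≈ 922.3 mm; DoF = Df − Dn = 798.61 − 294.21 ≈ 504.40 mm.
Setup B: H = 35²/(2.5×0.01) + 35 ≈ 49035.0 mm; DoF = Df − Dn = 11377.3 − 7778.7 ≈ 3598.6 mm.
Ratio = 3598.6 / 504.40 ≈ 7.13.

7.13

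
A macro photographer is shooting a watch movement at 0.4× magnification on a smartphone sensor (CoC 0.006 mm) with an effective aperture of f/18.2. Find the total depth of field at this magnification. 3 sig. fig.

At magnification m, DoF ≈ 2·N_eff·c/m² = 2 × 18.2 × 0.006 / 0.4² = 0.2184 / 0.16 ≈ 1.36 mm.

1.36 mm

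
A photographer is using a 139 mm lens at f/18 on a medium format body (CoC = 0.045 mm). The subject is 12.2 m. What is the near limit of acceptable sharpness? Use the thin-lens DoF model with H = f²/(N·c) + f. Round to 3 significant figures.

8.10 m

Hyperfocal distance H = f²/(N·c) + f = 139²/(18 × 0.045) + 139 = 19321/0.81 + 139 ≈ 23992.1 mm ≈ 23.99 m.
Near limit Dn = s·(H − f)/(H + s − 2f) = 12200 × (23992.1 − 139) / (23992.1 + 12200 − 2 × 139) = 12200 × 23853.1 / 35914.1 ≈ 8102.9 mm ≈ 8.10 m.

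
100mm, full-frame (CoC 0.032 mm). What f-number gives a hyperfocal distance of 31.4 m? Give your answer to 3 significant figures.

Rearrange H = f²/(N·c) + f for N: N = f² / ((H − f)·c).
N = 100² / ((31400 − 100) × 0.032) = 10000 / 1002 ≈ 9.98.

f/9.98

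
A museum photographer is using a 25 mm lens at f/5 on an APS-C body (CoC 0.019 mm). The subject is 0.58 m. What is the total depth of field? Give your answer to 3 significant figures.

98.6 mm

Hyperfocal distance H = f²/(N·c) + f = 25²/(5 × 0.019) + 25 = 625/0.095 + 25 ≈ 6603.9 mm ≈ 6.604 m.
Near limit Dn = s·(H − f)/(H + s − 2f) = 580 × (6603.9 − 25) / (6603.9 + 580 − 2 × 25) = 580 × 6578.9 / 7133.9 ≈ 534.878 mm.
Far limit Df = s·(H − f)/(H − s) = 580 × (6603.9 − 25) / (6603.9 − 580) = 580 × 6578.9 / 6023.9 ≈ 633.437 mm.
Depth of field = Df − Dn = 633.437 − 534.878 ≈ 98.559 mm.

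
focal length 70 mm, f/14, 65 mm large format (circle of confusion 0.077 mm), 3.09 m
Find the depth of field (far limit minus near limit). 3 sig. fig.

7.35 m

Hyperfocal distance H = f²/(N·c) + f = 70²/(14 × 0.077) + 70 = 4900/1.078 + 70 ≈ 4615.5 mm ≈ 4.615 m.
Near limit Dn = s·(H − f)/(H + s − 2f) = 3090 × (4615.5 − 70) / (4615.5 + 3090 − 2 × 70) = 3090 × 4545.5 / 7565.5 ≈ 1856.5 mm.
Far limit Df = s·(H − f)/(H − s) = 3090 × (4615.5 − 70) / (4615.5 − 3090) = 3090 × 4545.5 / 1525.5 ≈ 9207.4 mm.
Depth of field = Df − Dn = 9207.4 − 1856.5 ≈ 7350.9 mm ≈ 7.35 m.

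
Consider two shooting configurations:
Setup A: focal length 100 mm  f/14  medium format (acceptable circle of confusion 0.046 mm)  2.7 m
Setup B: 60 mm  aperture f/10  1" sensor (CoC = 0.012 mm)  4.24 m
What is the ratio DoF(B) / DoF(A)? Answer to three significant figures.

1.30

Setup A: H = 100²/(14×0.046) + 100 ≈ 15628.0 mm; DoF = Df − Dn = 3243.01 − 2312.75 ≈ 930.26 mm.
Setup B: H = 60²/(10×0.012) + 60 ≈ 30060.0 mm; DoF = Df − Dn = 4926.4 − 3721.5 ≈ 1204.9 mm.
Ratio = 1204.9 / 930.26 ≈ 1.30.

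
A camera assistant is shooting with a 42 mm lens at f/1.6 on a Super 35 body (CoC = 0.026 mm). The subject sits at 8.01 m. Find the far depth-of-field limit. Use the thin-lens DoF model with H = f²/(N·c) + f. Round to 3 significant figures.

9.86 m

Hyperfocal distance H = f²/(N·c) + f = 42²/(1.6 × 0.026) + 42 = 1764/0.0416 + 42 ≈ 42445.8 mm ≈ 42.45 m.
Far limit Df = s·(H − f)/(H − s) = 8010 × (42445.8 − 42) / (42445.8 − 8010) = 8010 × 42403.8 / 34435.8 ≈ 9863.4 mm ≈ 9.86 m.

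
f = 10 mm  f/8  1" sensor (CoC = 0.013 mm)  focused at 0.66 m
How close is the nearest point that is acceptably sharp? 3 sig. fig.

Hyperfocal distance H = f²/(N·c) + f = 10²/(8 × 0.013) + 10 = 100/0.104 + 10 ≈ 971.5 mm ≈ 0.972 m.
Near limit Dn = s·(H − f)/(H + s − 2f) = 660 × (971.5 − 10) / (971.5 + 660 − 2 × 10) = 660 × 961.5 / 1611.5 ≈ 393.79 mm.

394 mm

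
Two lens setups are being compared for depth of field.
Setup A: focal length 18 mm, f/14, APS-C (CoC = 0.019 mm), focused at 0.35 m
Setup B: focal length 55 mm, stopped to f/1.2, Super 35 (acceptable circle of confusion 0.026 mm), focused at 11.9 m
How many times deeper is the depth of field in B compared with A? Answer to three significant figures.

14.3

Setup A: H = 18²/(14×0.019) + 18 ≈ 1236.0 mm; DoF = Df − Dn = 481.14 − 275.03 ≈ 206.11 mm.
Setup B: H = 55²/(1.2×0.026) + 55 ≈ 97010.1 mm; DoF = Df − Dn = 13556.2 − 10604.5 ≈ 2951.7 mm.
Ratio = 2951.7 / 206.11 ≈ 14.3.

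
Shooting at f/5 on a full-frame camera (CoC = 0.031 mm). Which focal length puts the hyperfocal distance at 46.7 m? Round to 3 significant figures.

85.0 mm

From H = f²/(N·c) + f, with f ≪ H: f ≈ √(H·N·c) = √(46700 × 5 × 0.031) = √7238.5 ≈ 85.08 mm.
Exact: f² + N·c·f − N·c·H = 0 ⇒ f = (−N·c + √((N·c)² + 4·N·c·H))/2 = (−0.155 + √28954)/2 ≈ 85.002 mm ≈ 85.0 mm.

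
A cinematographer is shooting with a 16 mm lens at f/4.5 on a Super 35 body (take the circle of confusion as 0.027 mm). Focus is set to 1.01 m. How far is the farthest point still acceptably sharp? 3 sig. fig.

1.91 m

Hyperfocal distance H = f²/(N·c) + f = 16²/(4.5 × 0.027) + 16 = 256/0.1215 + 16 ≈ 2123.0 mm ≈ 2.123 m.
Far limit Df = s·(H − f)/(H − s) = 1010 × (2123.0 − 16) / (2123.0 − 1010) = 1010 × 2107.0 / 1113.0 ≈ 1912.0 mm ≈ 1.91 m.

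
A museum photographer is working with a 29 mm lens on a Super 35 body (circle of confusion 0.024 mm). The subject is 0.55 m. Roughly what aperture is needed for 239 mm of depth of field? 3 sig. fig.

Write h = H − f = f²/(N·c). The thin-lens limits are Dn = s·h/(h + (s−f)) and Df = s·h/(h − (s−f)), so DoF = Df − Dn = 2·s·(s−f)·h / (h² − (s−f)²).
That is a quadratic in h: DoF·h² − 2·s·(s−f)·h − DoF·(s−f)² = 0 ⇒ h = (s−f)·(s + √(s² + DoF²)) / DoF = 521 × (550 + √(550² + 239²)) / 239 = 521 × (550 + 599.684) / 239 ≈ 2506.2 mm.
Then N = f²/(c·h) = 29² / (0.024 × 2506.2) = 841 / 60.149 ≈ 14.

f/14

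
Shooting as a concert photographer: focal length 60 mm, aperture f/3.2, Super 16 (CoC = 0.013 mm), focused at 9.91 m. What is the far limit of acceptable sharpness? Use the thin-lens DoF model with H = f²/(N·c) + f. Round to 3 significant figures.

Hyperfocal distance H = f²/(N·c) + f = 60²/(3.2 × 0.013) + 60 = 3600/0.0416 + 60 ≈ 86598.5 mm ≈ 86.60 m.
Far limit Df = s·(H − f)/(H − s) = 9910 × (86598.5 − 60) / (86598.5 − 9910) = 9910 × 86538.5 / 76688.5 ≈ 11183 mm ≈ 11.2 m.

11.2 m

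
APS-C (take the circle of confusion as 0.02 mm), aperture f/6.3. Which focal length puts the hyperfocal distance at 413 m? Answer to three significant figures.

From H = f²/(N·c) + f, with f ≪ H: f ≈ √(H·N·c) = √(413000 × 6.3 × 0.02) = √52038 ≈ 228.1 mm.
The +f correction barely moves this — solving exactly, f² + N·c·f − N·c·H = 0 ⇒ f = (−N·c + √((N·c)² + 4·N·c·H))/2 = (−0.126 + √208152)/2 ≈ 228.06 mm, so f ≈ 228 mm.

228 mm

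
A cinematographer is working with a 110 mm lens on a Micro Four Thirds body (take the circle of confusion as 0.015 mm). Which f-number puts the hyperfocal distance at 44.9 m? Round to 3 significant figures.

Rearrange H = f²/(N·c) + f for N: N = f² / ((H − f)·c).
N = 110² / ((44900 − 110) × 0.015) = 12100 / 671.9 ≈ 18.

f/18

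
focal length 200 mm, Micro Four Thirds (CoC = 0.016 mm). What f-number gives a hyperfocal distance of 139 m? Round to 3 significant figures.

f/18

Rearrange H = f²/(N·c) + f for N: N = f² / ((H − f)·c).
N = 200² / ((139000 − 200) × 0.016) = 40000 / 2221 ≈ 18.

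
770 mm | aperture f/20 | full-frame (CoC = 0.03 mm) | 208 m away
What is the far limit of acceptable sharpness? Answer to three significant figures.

Hyperfocal distance H = f²/(N·c) + f = 770²/(20 × 0.03) + 770 = 592900/0.6 + 770 ≈ 988936.7 mm ≈ 988.9 m.
Far limit Df = s·(H − f)/(H − s) = 208000 × (988936.7 − 770) / (988936.7 − 208000) = 208000 × 988166.7 / 780936.7 ≈ 263195 mm ≈ 263 m.

263 m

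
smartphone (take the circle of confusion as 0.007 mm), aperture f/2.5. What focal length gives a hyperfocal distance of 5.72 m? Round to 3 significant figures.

10.0 mm

From H = f²/(N·c) + f, with f ≪ H: f ≈ √(H·N·c) = √(5720 × 2.5 × 0.007) = √100.10 ≈ 10.00 mm.
The +f correction barely moves this — solving exactly, f² + N·c·f − N·c·H = 0 ⇒ f = (−N·c + √((N·c)² + 4·N·c·H))/2 = (−0.0175 + √400.40)/2 ≈ 9.9963 mm, so f ≈ 10.0 mm.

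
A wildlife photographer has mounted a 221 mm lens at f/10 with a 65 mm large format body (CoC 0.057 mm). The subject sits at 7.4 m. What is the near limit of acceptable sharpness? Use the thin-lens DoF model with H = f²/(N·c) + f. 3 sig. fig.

6.83 m

Hyperfocal distance H = f²/(N·c) + f = 221²/(10 × 0.057) + 221 = 48841/0.57 + 221 ≈ 85907.0 mm ≈ 85.91 m.
Near limit Dn = s·(H − f)/(H + s − 2f) = 7400 × (85907.0 − 221) / (85907.0 + 7400 − 2 × 221) = 7400 × 85686.0 / 92865.0 ≈ 6827.9 mm ≈ 6.83 m.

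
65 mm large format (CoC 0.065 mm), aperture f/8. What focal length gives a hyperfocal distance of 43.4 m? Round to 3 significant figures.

From H = f²/(N·c) + f, with f ≪ H: f ≈ √(H·N·c) = √(43400 × 8 × 0.065) = √22568 ≈ 150.2 mm.
The +f correction barely moves this — solving exactly, f² + N·c·f − N·c·H = 0 ⇒ f = (−N·c + √((N·c)² + 4·N·c·H))/2 = (−0.52 + √90272)/2 ≈ 149.97 mm, so f ≈ 150 mm.

150 mm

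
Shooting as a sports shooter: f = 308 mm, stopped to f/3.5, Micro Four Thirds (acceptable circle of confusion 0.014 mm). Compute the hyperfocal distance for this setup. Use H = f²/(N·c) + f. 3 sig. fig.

1940 m

Hyperfocal distance H = f²/(N·c) + f = 308²/(3.5 × 0.014) + 308 = 94864/0.049 + 308 ≈ 1936308.0 mm ≈ 1940 m.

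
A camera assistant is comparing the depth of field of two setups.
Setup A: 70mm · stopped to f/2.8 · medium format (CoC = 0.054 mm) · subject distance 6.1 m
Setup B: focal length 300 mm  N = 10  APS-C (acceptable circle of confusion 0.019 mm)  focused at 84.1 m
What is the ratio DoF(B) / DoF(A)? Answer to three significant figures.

13.1

Setup A: H = 70²/(2.8×0.054) + 70 ≈ 32477.4 mm; DoF = Df − Dn = 7494.5 − 5143.0 ≈ 2351.5 mm.
Setup B: H = 300²/(10×0.019) + 300 ≈ 473984.2 mm; DoF = Df − Dn = 102176 − 71458 ≈ 30718 mm.
Ratio = 30718 / 2351.5 ≈ 13.1.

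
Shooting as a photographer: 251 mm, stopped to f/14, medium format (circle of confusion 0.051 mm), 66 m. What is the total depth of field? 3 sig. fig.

221 m

Hyperfocal distance H = f²/(N·c) + f = 251²/(14 × 0.051) + 251 = 63001/0.714 + 251 ≈ 88487.7 mm ≈ 88.49 m.
Near limit Dn = s·(H − f)/(H + s − 2f) = 66000 × (88487.7 − 251) / (88487.7 + 66000 − 2 × 251) = 66000 × 88236.7 / 153985.7 ≈ 37819 mm.
Far limit Df = s·(H − f)/(H − s) = 66000 × (88487.7 − 251) / (88487.7 − 66000) = 66000 × 88236.7 / 22487.7 ≈ 258969 mm.
Depth of field = Df − Dn = 258969 − 37819 ≈ 221150 mm ≈ 221 m.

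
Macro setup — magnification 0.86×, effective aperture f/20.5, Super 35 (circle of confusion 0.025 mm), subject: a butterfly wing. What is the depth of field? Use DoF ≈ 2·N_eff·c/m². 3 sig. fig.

1.39 mm

At magnification m, DoF ≈ 2·N_eff·c/m² = 2 × 20.5 × 0.025 / 0.86² = 1.025 / 0.7396 ≈ 1.39 mm.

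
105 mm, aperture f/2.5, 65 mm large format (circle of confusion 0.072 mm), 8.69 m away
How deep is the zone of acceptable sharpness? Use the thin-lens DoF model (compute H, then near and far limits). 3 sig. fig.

2.48 m

Hyperfocal distance H = f²/(N·c) + f = 105²/(2.5 × 0.072) + 105 = 11025/0.18 + 105 ≈ 61355.0 mm ≈ 61.35 m.
Near limit Dn = s·(H − f)/(H + s − 2f) = 8690 × (61355.0 − 105) / (61355.0 + 8690 − 2 × 105) = 8690 × 61250.0 / 69835.0 ≈ 7621.7 mm.
Far limit Df = s·(H − f)/(H − s) = 8690 × (61355.0 − 105) / (61355.0 − 8690) = 8690 × 61250.0 / 52665.0 ≈ 10106.6 mm.
Depth of field = Df − Dn = 10106.6 − 7621.7 ≈ 2484.9 mm ≈ 2.48 m.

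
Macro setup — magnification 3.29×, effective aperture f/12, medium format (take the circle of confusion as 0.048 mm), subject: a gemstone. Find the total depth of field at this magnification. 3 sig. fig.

0.106 mm

At magnification m, DoF ≈ 2·N_eff·c/m² = 2 × 12 × 0.048 / 3.29² = 1.152 / 10.82 ≈ 0.106 mm.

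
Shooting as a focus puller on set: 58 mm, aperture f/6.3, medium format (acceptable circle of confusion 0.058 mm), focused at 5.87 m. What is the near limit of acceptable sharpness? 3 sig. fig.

3.60 m

Hyperfocal distance H = f²/(N·c) + f = 58²/(6.3 × 0.058) + 58 = 3364/0.3654 + 58 ≈ 9264.3 mm ≈ 9.264 m.
Near limit Dn = s·(H − f)/(H + s − 2f) = 5870 × (9264.3 − 58) / (9264.3 + 5870 − 2 × 58) = 5870 × 9206.3 / 15018.3 ≈ 3598.3 mm ≈ 3.60 m.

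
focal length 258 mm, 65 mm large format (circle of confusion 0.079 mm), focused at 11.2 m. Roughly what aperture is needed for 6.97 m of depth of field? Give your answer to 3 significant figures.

f/22

Write h = H − f = f²/(N·c). The thin-lens limits are Dn = s·h/(h + (s−f)) and Df = s·h/(h − (s−f)), so DoF = Df − Dn = 2·s·(s−f)·h / (h² − (s−f)²).
That is a quadratic in h: DoF·h² − 2·s·(s−f)·h − DoF·(s−f)² = 0 ⇒ h = (s−f)·(s + √(s² + DoF²)) / DoF = 10942 × (11200 + √(11200² + 6970²)) / 6970 = 10942 × (11200 + 13191.7) / 6970 ≈ 38292 mm.
Then N = f²/(c·h) = 258² / (0.079 × 38292) = 66564 / 3025.1 ≈ 22.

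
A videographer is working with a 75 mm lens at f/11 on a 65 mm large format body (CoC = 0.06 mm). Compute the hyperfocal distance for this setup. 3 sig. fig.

8.60 m

Hyperfocal distance H = f²/(N·c) + f = 75²/(11 × 0.06) + 75 = 5625/0.66 + 75 ≈ 8597.7 mm ≈ 8.60 m.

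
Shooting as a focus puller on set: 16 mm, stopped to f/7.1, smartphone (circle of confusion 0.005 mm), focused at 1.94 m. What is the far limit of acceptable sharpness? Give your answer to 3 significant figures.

2.65 m

Hyperfocal distance H = f²/(N·c) + f = 16²/(7.1 × 0.005) + 16 = 256/0.0355 + 16 ≈ 7227.3 mm ≈ 7.227 m.
Far limit Df = s·(H − f)/(H − s) = 1940 × (7227.3 − 16) / (7227.3 − 1940) = 1940 × 7211.3 / 5287.3 ≈ 2646.0 mm ≈ 2.65 m.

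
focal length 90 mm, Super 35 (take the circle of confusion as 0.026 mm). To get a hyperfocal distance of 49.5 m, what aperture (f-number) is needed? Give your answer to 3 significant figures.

f/6.31

Rearrange H = f²/(N·c) + f for N: N = f² / ((H − f)·c).
N = 90² / ((49500 − 90) × 0.026) = 8100 / 1285 ≈ 6.31.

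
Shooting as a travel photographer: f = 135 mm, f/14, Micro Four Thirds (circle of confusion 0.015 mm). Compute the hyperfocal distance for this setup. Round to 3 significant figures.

86.9 m

Hyperfocal distance H = f²/(N·c) + f = 135²/(14 × 0.015) + 135 = 18225/0.21 + 135 ≈ 86920.7 mm ≈ 86.9 m.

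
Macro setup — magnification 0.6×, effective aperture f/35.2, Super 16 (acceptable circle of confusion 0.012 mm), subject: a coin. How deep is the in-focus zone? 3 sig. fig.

2.35 mm

At magnification m, DoF ≈ 2·N_eff·c/m² = 2 × 35.2 × 0.012 / 0.6² = 0.8448 / 0.36 ≈ 2.35 mm.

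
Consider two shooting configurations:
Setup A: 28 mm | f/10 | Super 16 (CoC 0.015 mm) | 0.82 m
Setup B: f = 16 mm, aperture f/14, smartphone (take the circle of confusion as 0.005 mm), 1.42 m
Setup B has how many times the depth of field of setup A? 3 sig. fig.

5.03

Setup A: H = 28²/(10×0.015) + 28 ≈ 5254.7 mm; DoF = Df − Dn = 966.45 − 712.10 ≈ 254.35 mm.
Setup B: H = 16²/(14×0.005) + 16 ≈ 3673.1 mm; DoF = Df − Dn = 2304.8 − 1026.1 ≈ 1278.7 mm.
Ratio = 1278.7 / 254.35 ≈ 5.03.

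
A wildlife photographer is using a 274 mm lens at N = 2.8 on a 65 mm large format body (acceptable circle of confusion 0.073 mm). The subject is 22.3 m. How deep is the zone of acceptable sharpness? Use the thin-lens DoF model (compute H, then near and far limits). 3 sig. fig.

2.68 m

Hyperfocal distance H = f²/(N·c) + f = 274²/(2.8 × 0.073) + 274 = 75076/0.2044 + 274 ≈ 367573.4 mm ≈ 367.6 m.
Near limit Dn = s·(H − f)/(H + s − 2f) = 22300 × (367573.4 − 274) / (367573.4 + 22300 − 2 × 274) = 22300 × 367299.4 / 389325.4 ≈ 21038.4 mm.
Far limit Df = s·(H − f)/(H − s) = 22300 × (367573.4 − 274) / (367573.4 − 22300) = 22300 × 367299.4 / 345273.4 ≈ 23722.6 mm.
Depth of field = Df − Dn = 23722.6 − 21038.4 ≈ 2684.2 mm ≈ 2.68 m.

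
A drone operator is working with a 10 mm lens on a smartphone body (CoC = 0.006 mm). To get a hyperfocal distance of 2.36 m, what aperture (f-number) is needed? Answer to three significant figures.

Rearrange H = f²/(N·c) + f for N: N = f² / ((H − f)·c).
N = 10² / ((2360 − 10) × 0.006) = 100 / 14.10 ≈ 7.09.

f/7.09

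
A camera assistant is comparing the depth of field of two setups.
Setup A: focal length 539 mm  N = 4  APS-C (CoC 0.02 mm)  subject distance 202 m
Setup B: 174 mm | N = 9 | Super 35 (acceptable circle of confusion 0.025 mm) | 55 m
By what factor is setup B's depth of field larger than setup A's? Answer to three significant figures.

2.39

Setup A: H = 539²/(4×0.02) + 539 ≈ 3632051.5 mm; DoF = Df − Dn = 213864 − 191383 ≈ 22481 mm.
Setup B: H = 174²/(9×0.025) + 174 ≈ 134734.0 mm; DoF = Df − Dn = 92819 − 39078 ≈ 53741 mm.
Ratio = 53741 / 22481 ≈ 2.39.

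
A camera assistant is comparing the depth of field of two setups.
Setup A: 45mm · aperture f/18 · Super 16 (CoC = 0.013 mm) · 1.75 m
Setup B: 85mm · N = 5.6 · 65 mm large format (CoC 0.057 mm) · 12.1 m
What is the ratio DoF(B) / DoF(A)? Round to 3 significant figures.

Setup A: H = 45²/(18×0.013) + 45 ≈ 8698.8 mm; DoF = Df − Dn = 2179.39 − 1461.96 ≈ 717.43 mm.
Setup B: H = 85²/(5.6×0.057) + 85 ≈ 22719.7 mm; DoF = Df − Dn = 25790 − 7904 ≈ 17886 mm.
Ratio = 17886 / 717.43 ≈ 24.9.

24.9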